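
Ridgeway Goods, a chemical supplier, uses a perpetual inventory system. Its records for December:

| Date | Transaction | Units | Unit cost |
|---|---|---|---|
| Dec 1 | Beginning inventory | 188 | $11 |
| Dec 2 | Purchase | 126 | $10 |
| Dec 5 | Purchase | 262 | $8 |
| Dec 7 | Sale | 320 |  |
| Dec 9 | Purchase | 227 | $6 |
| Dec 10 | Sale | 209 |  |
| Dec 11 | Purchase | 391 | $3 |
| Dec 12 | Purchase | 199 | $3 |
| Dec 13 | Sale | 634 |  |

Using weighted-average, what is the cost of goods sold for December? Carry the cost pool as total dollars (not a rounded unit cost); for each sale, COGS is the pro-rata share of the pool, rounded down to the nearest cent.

COGS = $7,515.09

After Dec 1: 188 on hand, pool $2,068.00 (≈ $11.0000 each)
After Dec 2: 314 on hand, pool $3,328.00 (≈ $10.5987 each)
After Dec 5: 576 on hand, pool $5,424.00 (≈ $9.4167 each)
Dec 7, sell 320: 320/576 × $5,424.00 → $3,013.33
After Dec 9: 483 on hand, pool $3,772.67 (≈ $7.8109 each)
Dec 10, sell 209: 209/483 × $3,772.67 → $1,632.48
After Dec 11: 665 on hand, pool $3,313.19 (≈ $4.9822 each)
After Dec 12: 864 on hand, pool $3,910.19 (≈ $4.5257 each)
Dec 13, sell 634: 634/864 × $3,910.19 → $2,869.28
Total COGS = $3,013.33 + $1,632.48 + $2,869.28 = $7,515.09
Ending inventory (cost pool remaining) = $1,040.91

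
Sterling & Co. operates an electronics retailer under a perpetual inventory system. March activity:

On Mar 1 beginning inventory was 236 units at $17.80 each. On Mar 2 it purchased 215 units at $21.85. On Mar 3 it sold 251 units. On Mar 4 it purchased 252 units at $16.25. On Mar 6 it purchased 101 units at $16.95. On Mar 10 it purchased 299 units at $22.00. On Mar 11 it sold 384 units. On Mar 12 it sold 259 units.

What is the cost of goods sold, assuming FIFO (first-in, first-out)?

COGS = $16,685.50

Mar 3, 251 sold [FIFO — oldest first]: 236 @ $17.80 + 15 @ $21.85 = $4,528.55
Mar 11, 384 sold [FIFO — oldest first]: 200 @ $21.85 + 184 @ $16.25 = $7,360.00
Mar 12, 259 sold [FIFO — oldest first]: 68 @ $16.25 + 101 @ $16.95 + 90 @ $22.00 = $4,796.95
Total COGS = $4,528.55 + $7,360.00 + $4,796.95 = $16,685.50
Ending inventory: 209 @ $22.00 = $4,598.00
Check: goods available $21,283.50 = COGS $16,685.50 + ending $4,598.00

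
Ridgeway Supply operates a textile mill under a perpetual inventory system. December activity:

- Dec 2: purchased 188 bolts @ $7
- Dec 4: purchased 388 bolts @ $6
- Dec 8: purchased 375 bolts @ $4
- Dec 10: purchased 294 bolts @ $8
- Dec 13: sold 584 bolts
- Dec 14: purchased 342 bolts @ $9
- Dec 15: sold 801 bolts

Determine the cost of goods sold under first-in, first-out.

Dec 13, 584 sold [FIFO — oldest first]: 188 @ $7 + 388 @ $6 + 8 @ $4 = $3,676
Dec 15, 801 sold [FIFO — oldest first]: 367 @ $4 + 294 @ $8 + 140 @ $9 = $5,080
Total COGS = $3,676 + $5,080 = $8,756
Ending inventory: 202 @ $9 = $1,818

COGS = $8,756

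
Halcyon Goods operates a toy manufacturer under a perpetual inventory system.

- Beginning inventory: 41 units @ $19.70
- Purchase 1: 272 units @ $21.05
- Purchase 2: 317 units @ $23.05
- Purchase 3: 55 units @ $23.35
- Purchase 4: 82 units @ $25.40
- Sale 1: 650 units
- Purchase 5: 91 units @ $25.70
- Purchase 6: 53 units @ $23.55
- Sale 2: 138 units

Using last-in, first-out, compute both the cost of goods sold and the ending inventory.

COGS = $18,232.35; ending inventory = $2,561.70

Sale 1 (650) [LIFO — newest first]: 82 @ $25.40 + 55 @ $23.35 + 317 @ $23.05 + 196 @ $21.05 = $14,799.70
Sale 2 (138) [LIFO — newest first]: 53 @ $23.55 + 85 @ $25.70 = $3,432.65
Total COGS = $14,799.70 + $3,432.65 = $18,232.35
Ending inventory: 41 @ $19.70 + 76 @ $21.05 + 6 @ $25.70 = $2,561.70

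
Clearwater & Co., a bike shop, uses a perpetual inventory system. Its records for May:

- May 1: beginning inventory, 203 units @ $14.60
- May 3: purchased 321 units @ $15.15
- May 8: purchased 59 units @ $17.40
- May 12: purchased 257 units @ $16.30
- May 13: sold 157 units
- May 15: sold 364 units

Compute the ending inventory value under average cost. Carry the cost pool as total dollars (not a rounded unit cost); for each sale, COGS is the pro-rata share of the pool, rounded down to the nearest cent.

After May 1: 203 on hand, pool $2,963.80 (≈ $14.6000 each)
After May 3: 524 on hand, pool $7,826.95 (≈ $14.9369 each)
After May 8: 583 on hand, pool $8,853.55 (≈ $15.1862 each)
After May 12: 840 on hand, pool $13,042.65 (≈ $15.5270 each)
May 13, sell 157: 157/840 × $13,042.65 → $2,437.73
May 15, sell 364: 364/683 × $10,604.92 → $5,651.81
Total COGS = $2,437.73 + $5,651.81 = $8,089.54
Ending inventory (cost pool remaining) = $4,953.11
Check: goods available $13,042.65 = COGS $8,089.54 + ending $4,953.11

Ending inventory = $4,953.11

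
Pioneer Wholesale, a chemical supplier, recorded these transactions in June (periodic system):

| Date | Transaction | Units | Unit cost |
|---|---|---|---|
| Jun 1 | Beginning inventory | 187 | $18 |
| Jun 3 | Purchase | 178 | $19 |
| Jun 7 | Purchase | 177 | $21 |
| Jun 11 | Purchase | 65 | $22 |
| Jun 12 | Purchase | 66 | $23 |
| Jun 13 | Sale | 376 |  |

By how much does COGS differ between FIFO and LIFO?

$978

FIFO COGS: 187 @ $18 + 178 @ $19 + 11 @ $21 = $6,979
LIFO COGS: 66 @ $23 + 65 @ $22 + 177 @ $21 + 68 @ $19 = $7,957
Difference = |$6,979 − $7,957| = $978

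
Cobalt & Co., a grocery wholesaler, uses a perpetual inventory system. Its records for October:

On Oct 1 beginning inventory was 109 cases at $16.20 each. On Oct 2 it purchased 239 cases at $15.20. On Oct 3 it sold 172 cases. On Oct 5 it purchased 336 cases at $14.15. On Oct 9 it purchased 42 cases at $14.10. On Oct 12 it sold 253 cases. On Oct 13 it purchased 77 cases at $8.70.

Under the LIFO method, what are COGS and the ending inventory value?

COGS = $6,192.25; ending inventory = $5,222.85

Oct 3, 172 sold [LIFO — newest first]: 172 @ $15.20 = $2,614.40
Oct 12, 253 sold [LIFO — newest first]: 42 @ $14.10 + 211 @ $14.15 = $3,577.85
Total COGS = $2,614.40 + $3,577.85 = $6,192.25
Ending inventory: 109 @ $16.20 + 67 @ $15.20 + 125 @ $14.15 + 77 @ $8.70 = $5,222.85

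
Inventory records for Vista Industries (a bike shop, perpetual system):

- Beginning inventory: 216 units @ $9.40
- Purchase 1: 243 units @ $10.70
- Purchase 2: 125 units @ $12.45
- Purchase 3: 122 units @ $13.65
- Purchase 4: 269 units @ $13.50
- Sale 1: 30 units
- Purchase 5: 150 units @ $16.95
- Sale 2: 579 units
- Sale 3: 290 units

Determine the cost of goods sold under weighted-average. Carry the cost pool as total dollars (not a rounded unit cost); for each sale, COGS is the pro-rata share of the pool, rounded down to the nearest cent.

After Beginning: 216 on hand, pool $2,030.40 (≈ $9.4000 each)
After Purchase 1: 459 on hand, pool $4,630.50 (≈ $10.0882 each)
After Purchase 2: 584 on hand, pool $6,186.75 (≈ $10.5938 each)
After Purchase 3: 706 on hand, pool $7,852.05 (≈ $11.1219 each)
After Purchase 4: 975 on hand, pool $11,483.55 (≈ $11.7780 each)
Sale 1, sell 30: 30/975 × $11,483.55 → $353.34
After Purchase 5: 1095 on hand, pool $13,672.71 (≈ $12.4865 each)
Sale 2, sell 579: 579/1095 × $13,672.71 → $7,229.67
Sale 3, sell 290: 290/516 × $6,443.04 → $3,621.08
Total COGS = $353.34 + $7,229.67 + $3,621.08 = $11,204.09
Ending inventory (cost pool remaining) = $2,821.96

COGS = $11,204.09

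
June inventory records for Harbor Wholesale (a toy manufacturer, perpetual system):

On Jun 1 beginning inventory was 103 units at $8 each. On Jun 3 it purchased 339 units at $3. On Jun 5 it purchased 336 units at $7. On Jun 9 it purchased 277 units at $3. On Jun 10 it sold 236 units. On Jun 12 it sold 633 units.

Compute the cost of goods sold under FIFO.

COGS = $4,466

Jun 10, 236 sold [FIFO — oldest first]: 103 @ $8 + 133 @ $3 = $1,223
Jun 12, 633 sold [FIFO — oldest first]: 206 @ $3 + 336 @ $7 + 91 @ $3 = $3,243
Total COGS = $1,223 + $3,243 = $4,466
Ending inventory: 186 @ $3 = $558
Check: goods available $5,024 = COGS $4,466 + ending $558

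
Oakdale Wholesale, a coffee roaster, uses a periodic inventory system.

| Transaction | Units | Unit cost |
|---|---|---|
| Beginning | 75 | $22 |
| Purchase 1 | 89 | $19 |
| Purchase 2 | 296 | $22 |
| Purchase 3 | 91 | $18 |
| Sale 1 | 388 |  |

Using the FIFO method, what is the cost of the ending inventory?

Ending inventory = $3,222

Sale 1 (388) [FIFO — oldest first]: 75 @ $22 + 89 @ $19 + 224 @ $22 = $8,269
Ending inventory: 72 @ $22 + 91 @ $18 = $3,222
Check: goods available $11,491 = COGS $8,269 + ending $3,222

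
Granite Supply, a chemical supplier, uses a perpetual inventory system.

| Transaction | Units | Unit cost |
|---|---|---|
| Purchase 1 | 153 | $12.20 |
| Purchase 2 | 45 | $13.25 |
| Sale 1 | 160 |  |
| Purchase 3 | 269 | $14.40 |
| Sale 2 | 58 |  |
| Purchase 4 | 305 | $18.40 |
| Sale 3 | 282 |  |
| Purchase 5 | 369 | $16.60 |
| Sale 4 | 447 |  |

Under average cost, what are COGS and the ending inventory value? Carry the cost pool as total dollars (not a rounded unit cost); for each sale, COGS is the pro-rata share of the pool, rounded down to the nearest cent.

After Purchase 1: 153 on hand, pool $1,866.60 (≈ $12.2000 each)
After Purchase 2: 198 on hand, pool $2,462.85 (≈ $12.4386 each)
Sale 1, sell 160: 160/198 × $2,462.85 → $1,990.18
After Purchase 3: 307 on hand, pool $4,346.27 (≈ $14.1572 each)
Sale 2, sell 58: 58/307 × $4,346.27 → $821.11
After Purchase 4: 554 on hand, pool $9,137.16 (≈ $16.4931 each)
Sale 3, sell 282: 282/554 × $9,137.16 → $4,651.04
After Purchase 5: 641 on hand, pool $10,611.52 (≈ $16.5546 each)
Sale 4, sell 447: 447/641 × $10,611.52 → $7,399.92
Total COGS = $1,990.18 + $821.11 + $4,651.04 + $7,399.92 = $14,862.25
Ending inventory (cost pool remaining) = $3,211.60

COGS = $14,862.25; ending inventory = $3,211.60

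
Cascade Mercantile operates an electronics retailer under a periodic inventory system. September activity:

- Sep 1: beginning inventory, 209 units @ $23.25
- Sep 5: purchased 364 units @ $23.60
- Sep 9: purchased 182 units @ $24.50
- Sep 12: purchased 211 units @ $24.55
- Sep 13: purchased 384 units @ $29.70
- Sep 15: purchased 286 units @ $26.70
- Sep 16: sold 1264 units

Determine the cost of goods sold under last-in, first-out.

COGS = $33,423.65

Sep 16, 1264 sold [LIFO — newest first]: 286 @ $26.70 + 384 @ $29.70 + 211 @ $24.55 + 182 @ $24.50 + 201 @ $23.60 = $33,423.65
Ending inventory: 209 @ $23.25 + 163 @ $23.60 = $8,706.05
Check: goods available $42,129.70 = COGS $33,423.65 + ending $8,706.05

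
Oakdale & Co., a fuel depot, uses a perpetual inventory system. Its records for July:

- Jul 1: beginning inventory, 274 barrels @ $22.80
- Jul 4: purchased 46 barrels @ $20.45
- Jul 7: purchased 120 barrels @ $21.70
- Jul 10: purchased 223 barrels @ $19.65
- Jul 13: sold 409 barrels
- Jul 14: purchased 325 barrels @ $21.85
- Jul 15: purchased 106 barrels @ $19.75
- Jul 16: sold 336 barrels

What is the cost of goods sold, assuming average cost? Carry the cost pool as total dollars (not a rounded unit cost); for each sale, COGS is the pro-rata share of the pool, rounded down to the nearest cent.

After Jul 1: 274 on hand, pool $6,247.20 (≈ $22.8000 each)
After Jul 4: 320 on hand, pool $7,187.90 (≈ $22.4622 each)
After Jul 7: 440 on hand, pool $9,791.90 (≈ $22.2543 each)
After Jul 10: 663 on hand, pool $14,173.85 (≈ $21.3784 each)
Jul 13, sell 409: 409/663 × $14,173.85 → $8,743.74
After Jul 14: 579 on hand, pool $12,531.36 (≈ $21.6431 each)
After Jul 15: 685 on hand, pool $14,624.86 (≈ $21.3502 each)
Jul 16, sell 336: 336/685 × $14,624.86 → $7,173.65
Total COGS = $8,743.74 + $7,173.65 = $15,917.39
Ending inventory (cost pool remaining) = $7,451.21
Check: goods available $23,368.60 = COGS $15,917.39 + ending $7,451.21

COGS = $15,917.39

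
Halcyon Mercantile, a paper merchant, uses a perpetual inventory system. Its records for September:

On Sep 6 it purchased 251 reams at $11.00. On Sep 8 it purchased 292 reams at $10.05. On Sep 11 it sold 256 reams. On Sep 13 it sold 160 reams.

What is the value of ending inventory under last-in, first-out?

Ending inventory = $1,397.00

Sep 11, 256 sold [LIFO — newest first]: 256 @ $10.05 = $2,572.80
Sep 13, 160 sold [LIFO — newest first]: 36 @ $10.05 + 124 @ $11.00 = $1,725.80
Total COGS = $2,572.80 + $1,725.80 = $4,298.60
Ending inventory: 127 @ $11.00 = $1,397.00
Check: goods available $5,695.60 = COGS $4,298.60 + ending $1,397.00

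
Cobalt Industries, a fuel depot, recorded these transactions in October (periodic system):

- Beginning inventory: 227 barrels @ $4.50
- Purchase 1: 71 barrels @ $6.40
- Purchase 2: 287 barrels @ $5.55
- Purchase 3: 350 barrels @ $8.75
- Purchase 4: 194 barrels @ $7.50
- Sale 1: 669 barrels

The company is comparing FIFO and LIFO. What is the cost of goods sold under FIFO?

COGS = $3,803.75

FIFO COGS: 227 @ $4.50 + 71 @ $6.40 + 287 @ $5.55 + 84 @ $8.75 = $3,803.75
LIFO COGS: 194 @ $7.50 + 350 @ $8.75 + 125 @ $5.55 = $5,211.25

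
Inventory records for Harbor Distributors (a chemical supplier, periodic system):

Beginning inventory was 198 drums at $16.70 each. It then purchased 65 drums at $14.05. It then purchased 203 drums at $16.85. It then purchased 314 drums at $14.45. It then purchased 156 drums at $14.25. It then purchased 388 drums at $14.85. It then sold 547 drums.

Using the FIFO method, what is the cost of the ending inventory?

Ending inventory = $11,351.65

Sale 1 (547) [FIFO — oldest first]: 198 @ $16.70 + 65 @ $14.05 + 203 @ $16.85 + 81 @ $14.45 = $8,810.85
Ending inventory: 233 @ $14.45 + 156 @ $14.25 + 388 @ $14.85 = $11,351.65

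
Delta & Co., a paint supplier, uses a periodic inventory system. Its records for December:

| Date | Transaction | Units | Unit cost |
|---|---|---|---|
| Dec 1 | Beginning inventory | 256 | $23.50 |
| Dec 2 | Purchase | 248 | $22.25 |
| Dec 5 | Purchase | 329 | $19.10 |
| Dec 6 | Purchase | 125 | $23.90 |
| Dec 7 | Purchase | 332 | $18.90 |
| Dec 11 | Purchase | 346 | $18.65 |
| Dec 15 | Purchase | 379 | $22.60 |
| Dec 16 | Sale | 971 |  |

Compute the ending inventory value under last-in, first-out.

Ending inventory = $22,430.80

Dec 16, 971 sold [LIFO — newest first]: 379 @ $22.60 + 346 @ $18.65 + 246 @ $18.90 = $19,667.70
Ending inventory: 256 @ $23.50 + 248 @ $22.25 + 329 @ $19.10 + 125 @ $23.90 + 86 @ $18.90 = $22,430.80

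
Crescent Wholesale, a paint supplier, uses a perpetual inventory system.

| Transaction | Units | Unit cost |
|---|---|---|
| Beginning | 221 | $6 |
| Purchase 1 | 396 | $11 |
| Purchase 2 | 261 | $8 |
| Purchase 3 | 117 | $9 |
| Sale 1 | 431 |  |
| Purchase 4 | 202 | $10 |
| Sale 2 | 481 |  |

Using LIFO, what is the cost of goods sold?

Sale 1 (431) [LIFO — newest first]: 117 @ $9 + 261 @ $8 + 53 @ $11 = $3,724
Sale 2 (481) [LIFO — newest first]: 202 @ $10 + 279 @ $11 = $5,089
Total COGS = $3,724 + $5,089 = $8,813
Ending inventory: 221 @ $6 + 64 @ $11 = $2,030

COGS = $8,813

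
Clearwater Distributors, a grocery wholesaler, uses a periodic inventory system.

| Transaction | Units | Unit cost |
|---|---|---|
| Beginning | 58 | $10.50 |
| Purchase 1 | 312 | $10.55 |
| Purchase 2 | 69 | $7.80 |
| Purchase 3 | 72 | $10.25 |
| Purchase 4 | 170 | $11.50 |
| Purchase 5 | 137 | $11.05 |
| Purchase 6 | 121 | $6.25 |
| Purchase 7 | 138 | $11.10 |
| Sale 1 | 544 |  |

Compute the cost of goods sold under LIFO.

Sale 1 (544) [LIFO — newest first]: 138 @ $11.10 + 121 @ $6.25 + 137 @ $11.05 + 148 @ $11.50 = $5,503.90
Ending inventory: 58 @ $10.50 + 312 @ $10.55 + 69 @ $7.80 + 72 @ $10.25 + 22 @ $11.50 = $5,429.80

COGS = $5,503.90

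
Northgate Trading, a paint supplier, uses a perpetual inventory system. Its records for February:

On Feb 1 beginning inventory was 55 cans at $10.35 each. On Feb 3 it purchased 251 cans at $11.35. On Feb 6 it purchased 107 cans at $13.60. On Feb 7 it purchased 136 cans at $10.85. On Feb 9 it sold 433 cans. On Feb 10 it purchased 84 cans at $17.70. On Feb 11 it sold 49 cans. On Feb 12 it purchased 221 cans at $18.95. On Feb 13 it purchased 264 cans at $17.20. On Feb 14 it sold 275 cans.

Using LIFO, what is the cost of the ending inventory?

Ending inventory = $5,860.60

Feb 9, 433 sold [LIFO — newest first]: 136 @ $10.85 + 107 @ $13.60 + 190 @ $11.35 = $5,087.30
Feb 11, 49 sold [LIFO — newest first]: 49 @ $17.70 = $867.30
Feb 14, 275 sold [LIFO — newest first]: 264 @ $17.20 + 11 @ $18.95 = $4,749.25
Total COGS = $5,087.30 + $867.30 + $4,749.25 = $10,703.85
Ending inventory: 55 @ $10.35 + 61 @ $11.35 + 35 @ $17.70 + 210 @ $18.95 = $5,860.60
Check: goods available $16,564.45 = COGS $10,703.85 + ending $5,860.60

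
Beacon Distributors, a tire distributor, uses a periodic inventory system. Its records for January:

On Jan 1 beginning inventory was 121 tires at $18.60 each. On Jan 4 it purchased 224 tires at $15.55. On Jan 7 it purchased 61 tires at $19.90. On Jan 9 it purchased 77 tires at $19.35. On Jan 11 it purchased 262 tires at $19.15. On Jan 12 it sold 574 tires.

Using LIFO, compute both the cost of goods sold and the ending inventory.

Jan 12, 574 sold [LIFO — newest first]: 262 @ $19.15 + 77 @ $19.35 + 61 @ $19.90 + 174 @ $15.55 = $10,426.85
Ending inventory: 121 @ $18.60 + 50 @ $15.55 = $3,028.10
Check: goods available $13,454.95 = COGS $10,426.85 + ending $3,028.10

COGS = $10,426.85; ending inventory = $3,028.10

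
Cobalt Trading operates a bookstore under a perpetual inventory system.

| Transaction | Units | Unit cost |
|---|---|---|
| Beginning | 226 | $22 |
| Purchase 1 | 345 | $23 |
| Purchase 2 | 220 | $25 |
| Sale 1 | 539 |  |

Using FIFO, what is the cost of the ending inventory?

Ending inventory = $6,236

Sale 1 (539) [FIFO — oldest first]: 226 @ $22 + 313 @ $23 = $12,171
Ending inventory: 32 @ $23 + 220 @ $25 = $6,236
Check: goods available $18,407 = COGS $12,171 + ending $6,236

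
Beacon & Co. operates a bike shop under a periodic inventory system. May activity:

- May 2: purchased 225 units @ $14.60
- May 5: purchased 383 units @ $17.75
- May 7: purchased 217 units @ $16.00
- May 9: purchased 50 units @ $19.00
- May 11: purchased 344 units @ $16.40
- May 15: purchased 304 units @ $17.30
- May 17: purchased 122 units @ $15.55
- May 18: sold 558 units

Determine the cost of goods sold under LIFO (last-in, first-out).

COGS = $9,321.10

May 18, 558 sold [LIFO — newest first]: 122 @ $15.55 + 304 @ $17.30 + 132 @ $16.40 = $9,321.10
Ending inventory: 225 @ $14.60 + 383 @ $17.75 + 217 @ $16.00 + 50 @ $19.00 + 212 @ $16.40 = $17,982.05
Check: goods available $27,303.15 = COGS $9,321.10 + ending $17,982.05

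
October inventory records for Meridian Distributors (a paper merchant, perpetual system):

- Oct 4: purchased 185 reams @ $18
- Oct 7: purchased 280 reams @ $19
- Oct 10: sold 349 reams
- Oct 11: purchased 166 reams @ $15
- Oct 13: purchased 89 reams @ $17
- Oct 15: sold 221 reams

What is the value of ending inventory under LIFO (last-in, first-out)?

Ending inventory = $2,598

Oct 10, 349 sold [LIFO — newest first]: 280 @ $19 + 69 @ $18 = $6,562
Oct 15, 221 sold [LIFO — newest first]: 89 @ $17 + 132 @ $15 = $3,493
Total COGS = $6,562 + $3,493 = $10,055
Ending inventory: 116 @ $18 + 34 @ $15 = $2,598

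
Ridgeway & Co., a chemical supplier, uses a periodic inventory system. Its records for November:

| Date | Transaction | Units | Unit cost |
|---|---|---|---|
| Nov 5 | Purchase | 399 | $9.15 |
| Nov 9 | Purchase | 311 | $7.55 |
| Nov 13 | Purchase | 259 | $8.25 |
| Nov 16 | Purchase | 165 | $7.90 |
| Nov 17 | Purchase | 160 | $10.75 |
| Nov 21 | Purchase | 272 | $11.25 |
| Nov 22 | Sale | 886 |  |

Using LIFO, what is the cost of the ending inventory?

Ending inventory = $5,772.40

Nov 22, 886 sold [LIFO — newest first]: 272 @ $11.25 + 160 @ $10.75 + 165 @ $7.90 + 259 @ $8.25 + 30 @ $7.55 = $8,446.75
Ending inventory: 399 @ $9.15 + 281 @ $7.55 = $5,772.40
Check: goods available $14,219.15 = COGS $8,446.75 + ending $5,772.40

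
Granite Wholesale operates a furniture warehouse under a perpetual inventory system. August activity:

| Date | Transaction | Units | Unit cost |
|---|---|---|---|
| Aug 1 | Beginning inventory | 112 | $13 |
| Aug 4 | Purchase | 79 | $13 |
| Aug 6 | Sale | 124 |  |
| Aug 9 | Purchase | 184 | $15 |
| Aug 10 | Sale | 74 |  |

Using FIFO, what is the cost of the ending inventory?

Ending inventory = $2,655

Aug 6, 124 sold [FIFO — oldest first]: 112 @ $13 + 12 @ $13 = $1,612
Aug 10, 74 sold [FIFO — oldest first]: 67 @ $13 + 7 @ $15 = $976
Total COGS = $1,612 + $976 = $2,588
Ending inventory: 177 @ $15 = $2,655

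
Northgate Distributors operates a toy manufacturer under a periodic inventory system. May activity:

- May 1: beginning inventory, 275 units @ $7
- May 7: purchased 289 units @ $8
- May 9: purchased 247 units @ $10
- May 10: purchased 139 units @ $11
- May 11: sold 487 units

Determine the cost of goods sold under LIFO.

May 11, 487 sold [LIFO — newest first]: 139 @ $11 + 247 @ $10 + 101 @ $8 = $4,807
Ending inventory: 275 @ $7 + 188 @ $8 = $3,429

COGS = $4,807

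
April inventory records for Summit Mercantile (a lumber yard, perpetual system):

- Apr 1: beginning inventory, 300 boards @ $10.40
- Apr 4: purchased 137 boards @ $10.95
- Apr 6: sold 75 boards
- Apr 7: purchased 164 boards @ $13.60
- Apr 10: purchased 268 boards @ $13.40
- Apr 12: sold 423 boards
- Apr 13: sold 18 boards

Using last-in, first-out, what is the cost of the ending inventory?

Apr 6, 75 sold [LIFO — newest first]: 75 @ $10.95 = $821.25
Apr 12, 423 sold [LIFO — newest first]: 268 @ $13.40 + 155 @ $13.60 = $5,699.20
Apr 13, 18 sold [LIFO — newest first]: 9 @ $13.60 + 9 @ $10.95 = $220.95
Total COGS = $821.25 + $5,699.20 + $220.95 = $6,741.40
Ending inventory: 300 @ $10.40 + 53 @ $10.95 = $3,700.35

Ending inventory = $3,700.35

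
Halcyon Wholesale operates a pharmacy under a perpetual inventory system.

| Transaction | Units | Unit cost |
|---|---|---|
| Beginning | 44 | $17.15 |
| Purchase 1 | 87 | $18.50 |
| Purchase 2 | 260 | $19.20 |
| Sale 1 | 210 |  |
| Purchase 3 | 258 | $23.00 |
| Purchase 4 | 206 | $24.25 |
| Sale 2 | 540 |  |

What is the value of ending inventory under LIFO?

Ending inventory = $1,883.10

Sale 1 (210) [LIFO — newest first]: 210 @ $19.20 = $4,032.00
Sale 2 (540) [LIFO — newest first]: 206 @ $24.25 + 258 @ $23.00 + 50 @ $19.20 + 26 @ $18.50 = $12,370.50
Total COGS = $4,032.00 + $12,370.50 = $16,402.50
Ending inventory: 44 @ $17.15 + 61 @ $18.50 = $1,883.10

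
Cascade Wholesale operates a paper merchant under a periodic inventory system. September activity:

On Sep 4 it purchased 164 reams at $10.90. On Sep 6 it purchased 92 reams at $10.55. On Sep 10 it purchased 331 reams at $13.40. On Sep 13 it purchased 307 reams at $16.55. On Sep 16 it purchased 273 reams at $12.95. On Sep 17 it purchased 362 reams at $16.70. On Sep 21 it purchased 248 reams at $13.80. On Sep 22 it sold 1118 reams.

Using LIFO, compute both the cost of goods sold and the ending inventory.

Sep 22, 1118 sold [LIFO — newest first]: 248 @ $13.80 + 362 @ $16.70 + 273 @ $12.95 + 235 @ $16.55 = $16,892.40
Ending inventory: 164 @ $10.90 + 92 @ $10.55 + 331 @ $13.40 + 72 @ $16.55 = $8,385.20

COGS = $16,892.40; ending inventory = $8,385.20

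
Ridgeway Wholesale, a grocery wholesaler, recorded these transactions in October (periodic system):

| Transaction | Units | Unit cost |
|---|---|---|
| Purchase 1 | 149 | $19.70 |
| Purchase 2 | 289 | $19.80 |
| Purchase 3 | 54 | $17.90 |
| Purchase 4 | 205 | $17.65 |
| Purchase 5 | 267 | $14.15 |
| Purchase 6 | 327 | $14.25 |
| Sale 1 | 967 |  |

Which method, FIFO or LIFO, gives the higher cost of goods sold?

FIFO

FIFO COGS: 149 @ $19.70 + 289 @ $19.80 + 54 @ $17.90 + 205 @ $17.65 + 267 @ $14.15 + 3 @ $14.25 = $17,063.15
LIFO COGS: 327 @ $14.25 + 267 @ $14.15 + 205 @ $17.65 + 54 @ $17.90 + 114 @ $19.80 = $15,279.85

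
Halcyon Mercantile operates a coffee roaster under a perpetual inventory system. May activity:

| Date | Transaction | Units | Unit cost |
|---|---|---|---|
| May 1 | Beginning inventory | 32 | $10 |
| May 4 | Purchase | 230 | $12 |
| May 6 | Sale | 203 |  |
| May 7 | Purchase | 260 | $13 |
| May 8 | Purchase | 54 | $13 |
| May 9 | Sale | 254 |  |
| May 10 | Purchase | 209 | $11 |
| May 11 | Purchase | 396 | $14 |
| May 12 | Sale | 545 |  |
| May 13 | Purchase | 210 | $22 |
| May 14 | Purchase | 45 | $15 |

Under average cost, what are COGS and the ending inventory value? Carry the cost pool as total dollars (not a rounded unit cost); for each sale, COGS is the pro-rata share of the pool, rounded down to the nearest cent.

After May 1: 32 on hand, pool $320.00 (≈ $10.0000 each)
After May 4: 262 on hand, pool $3,080.00 (≈ $11.7557 each)
May 6, sell 203: 203/262 × $3,080.00 → $2,386.41
After May 7: 319 on hand, pool $4,073.59 (≈ $12.7699 each)
After May 8: 373 on hand, pool $4,775.59 (≈ $12.8032 each)
May 9, sell 254: 254/373 × $4,775.59 → $3,252.01
After May 10: 328 on hand, pool $3,822.58 (≈ $11.6542 each)
After May 11: 724 on hand, pool $9,366.58 (≈ $12.9373 each)
May 12, sell 545: 545/724 × $9,366.58 → $7,050.80
After May 13: 389 on hand, pool $6,935.78 (≈ $17.8298 each)
After May 14: 434 on hand, pool $7,610.78 (≈ $17.5364 each)
Total COGS = $2,386.41 + $3,252.01 + $7,050.80 = $12,689.22
Ending inventory (cost pool remaining) = $7,610.78

COGS = $12,689.22; ending inventory = $7,610.78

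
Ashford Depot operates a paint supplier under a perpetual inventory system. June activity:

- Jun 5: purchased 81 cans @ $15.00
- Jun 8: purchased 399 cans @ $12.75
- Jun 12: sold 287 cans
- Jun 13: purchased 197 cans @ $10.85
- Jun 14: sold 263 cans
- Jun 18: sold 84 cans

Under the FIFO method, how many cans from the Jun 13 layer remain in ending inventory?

43

Jun 12, 287 sold [FIFO — oldest first]: 81 @ $15.00 + 206 @ $12.75 = $3,841.50
Jun 14, 263 sold [FIFO — oldest first]: 193 @ $12.75 + 70 @ $10.85 = $3,220.25
Jun 18, 84 sold [FIFO — oldest first]: 84 @ $10.85 = $911.40
Total COGS = $3,841.50 + $3,220.25 + $911.40 = $7,973.15
Ending inventory: 43 @ $10.85 = $466.55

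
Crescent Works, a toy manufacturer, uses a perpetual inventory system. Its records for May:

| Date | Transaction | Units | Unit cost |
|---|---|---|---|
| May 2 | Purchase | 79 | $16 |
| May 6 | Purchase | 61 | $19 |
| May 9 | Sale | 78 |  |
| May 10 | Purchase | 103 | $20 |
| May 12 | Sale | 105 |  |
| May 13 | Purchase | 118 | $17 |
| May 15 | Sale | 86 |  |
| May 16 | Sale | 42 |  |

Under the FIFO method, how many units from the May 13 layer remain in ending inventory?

50

May 9, 78 sold [FIFO — oldest first]: 78 @ $16 = $1,248
May 12, 105 sold [FIFO — oldest first]: 1 @ $16 + 61 @ $19 + 43 @ $20 = $2,035
May 15, 86 sold [FIFO — oldest first]: 60 @ $20 + 26 @ $17 = $1,642
May 16, 42 sold [FIFO — oldest first]: 42 @ $17 = $714
Total COGS = $1,248 + $2,035 + $1,642 + $714 = $5,639
Ending inventory: 50 @ $17 = $850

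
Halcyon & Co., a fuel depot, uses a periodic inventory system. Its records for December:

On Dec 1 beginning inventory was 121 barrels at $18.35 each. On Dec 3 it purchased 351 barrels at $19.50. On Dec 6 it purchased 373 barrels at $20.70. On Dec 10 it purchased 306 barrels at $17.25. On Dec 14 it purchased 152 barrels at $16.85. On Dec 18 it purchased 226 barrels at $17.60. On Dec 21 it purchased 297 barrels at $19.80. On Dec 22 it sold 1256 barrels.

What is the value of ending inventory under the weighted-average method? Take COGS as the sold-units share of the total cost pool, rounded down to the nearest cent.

Ending inventory = $10,764.41

Dec 22, sell 1256: 1256/1826 × $34,483.85 → $23,719.44
Ending inventory (cost pool remaining) = $10,764.41
Check: goods available $34,483.85 = COGS $23,719.44 + ending $10,764.41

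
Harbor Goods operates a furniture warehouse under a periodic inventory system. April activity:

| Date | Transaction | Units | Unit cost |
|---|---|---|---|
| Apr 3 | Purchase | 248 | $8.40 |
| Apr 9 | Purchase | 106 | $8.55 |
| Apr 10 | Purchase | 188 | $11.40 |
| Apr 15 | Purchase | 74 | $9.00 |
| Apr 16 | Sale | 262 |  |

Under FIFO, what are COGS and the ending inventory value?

Apr 16, 262 sold [FIFO — oldest first]: 248 @ $8.40 + 14 @ $8.55 = $2,202.90
Ending inventory: 92 @ $8.55 + 188 @ $11.40 + 74 @ $9.00 = $3,595.80
Check: goods available $5,798.70 = COGS $2,202.90 + ending $3,595.80

COGS = $2,202.90; ending inventory = $3,595.80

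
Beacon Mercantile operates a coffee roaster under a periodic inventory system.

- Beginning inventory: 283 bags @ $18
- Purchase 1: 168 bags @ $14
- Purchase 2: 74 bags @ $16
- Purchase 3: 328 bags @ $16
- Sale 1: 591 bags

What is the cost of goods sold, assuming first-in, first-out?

COGS = $9,686

Sale 1 (591) [FIFO — oldest first]: 283 @ $18 + 168 @ $14 + 74 @ $16 + 66 @ $16 = $9,686
Ending inventory: 262 @ $16 = $4,192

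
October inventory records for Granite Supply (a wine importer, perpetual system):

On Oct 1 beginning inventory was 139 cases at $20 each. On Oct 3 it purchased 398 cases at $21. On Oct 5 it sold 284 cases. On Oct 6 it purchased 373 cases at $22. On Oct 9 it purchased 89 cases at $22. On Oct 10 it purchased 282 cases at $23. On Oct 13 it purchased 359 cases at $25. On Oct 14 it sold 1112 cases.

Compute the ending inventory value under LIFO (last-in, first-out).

Oct 5, 284 sold [LIFO — newest first]: 284 @ $21 = $5,964
Oct 14, 1112 sold [LIFO — newest first]: 359 @ $25 + 282 @ $23 + 89 @ $22 + 373 @ $22 + 9 @ $21 = $25,814
Total COGS = $5,964 + $25,814 = $31,778
Ending inventory: 139 @ $20 + 105 @ $21 = $4,985

Ending inventory = $4,985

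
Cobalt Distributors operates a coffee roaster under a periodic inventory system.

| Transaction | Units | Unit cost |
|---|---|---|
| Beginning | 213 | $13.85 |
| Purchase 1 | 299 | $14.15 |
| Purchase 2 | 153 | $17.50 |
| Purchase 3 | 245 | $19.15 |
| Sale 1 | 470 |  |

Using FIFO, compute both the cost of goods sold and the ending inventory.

Sale 1 (470) [FIFO — oldest first]: 213 @ $13.85 + 257 @ $14.15 = $6,586.60
Ending inventory: 42 @ $14.15 + 153 @ $17.50 + 245 @ $19.15 = $7,963.55

COGS = $6,586.60; ending inventory = $7,963.55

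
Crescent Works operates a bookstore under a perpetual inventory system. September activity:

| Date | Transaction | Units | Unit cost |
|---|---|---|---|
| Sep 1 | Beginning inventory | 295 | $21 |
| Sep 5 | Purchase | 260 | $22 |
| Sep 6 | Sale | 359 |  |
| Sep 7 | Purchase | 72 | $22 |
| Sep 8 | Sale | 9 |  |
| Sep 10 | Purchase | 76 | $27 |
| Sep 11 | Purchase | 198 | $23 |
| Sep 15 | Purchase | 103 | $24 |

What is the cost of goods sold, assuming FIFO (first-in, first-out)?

COGS = $7,801

Sep 6, 359 sold [FIFO — oldest first]: 295 @ $21 + 64 @ $22 = $7,603
Sep 8, 9 sold [FIFO — oldest first]: 9 @ $22 = $198
Total COGS = $7,603 + $198 = $7,801
Ending inventory: 187 @ $22 + 72 @ $22 + 76 @ $27 + 198 @ $23 + 103 @ $24 = $14,776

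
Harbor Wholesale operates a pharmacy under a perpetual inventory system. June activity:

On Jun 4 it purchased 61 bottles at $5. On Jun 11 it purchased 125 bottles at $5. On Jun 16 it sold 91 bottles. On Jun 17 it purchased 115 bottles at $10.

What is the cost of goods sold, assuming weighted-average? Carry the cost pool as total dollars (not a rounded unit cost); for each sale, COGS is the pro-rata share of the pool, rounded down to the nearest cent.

COGS = $455.00

After Jun 4: 61 on hand, pool $305.00 (≈ $5.0000 each)
After Jun 11: 186 on hand, pool $930.00 (≈ $5.0000 each)
Jun 16, sell 91: 91/186 × $930.00 → $455.00
After Jun 17: 210 on hand, pool $1,625.00 (≈ $7.7381 each)
Ending inventory (cost pool remaining) = $1,625.00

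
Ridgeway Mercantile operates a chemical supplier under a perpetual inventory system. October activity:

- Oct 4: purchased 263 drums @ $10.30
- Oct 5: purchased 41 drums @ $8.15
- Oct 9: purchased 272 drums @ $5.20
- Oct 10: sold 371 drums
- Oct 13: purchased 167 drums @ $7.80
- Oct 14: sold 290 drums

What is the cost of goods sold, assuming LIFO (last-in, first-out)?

Oct 10, 371 sold [LIFO — newest first]: 272 @ $5.20 + 41 @ $8.15 + 58 @ $10.30 = $2,345.95
Oct 14, 290 sold [LIFO — newest first]: 167 @ $7.80 + 123 @ $10.30 = $2,569.50
Total COGS = $2,345.95 + $2,569.50 = $4,915.45
Ending inventory: 82 @ $10.30 = $844.60

COGS = $4,915.45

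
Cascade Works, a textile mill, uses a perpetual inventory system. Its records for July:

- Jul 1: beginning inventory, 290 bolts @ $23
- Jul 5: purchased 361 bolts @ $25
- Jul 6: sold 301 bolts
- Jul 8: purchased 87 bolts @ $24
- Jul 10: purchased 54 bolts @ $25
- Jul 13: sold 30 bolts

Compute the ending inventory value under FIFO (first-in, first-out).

Jul 6, 301 sold [FIFO — oldest first]: 290 @ $23 + 11 @ $25 = $6,945
Jul 13, 30 sold [FIFO — oldest first]: 30 @ $25 = $750
Total COGS = $6,945 + $750 = $7,695
Ending inventory: 320 @ $25 + 87 @ $24 + 54 @ $25 = $11,438

Ending inventory = $11,438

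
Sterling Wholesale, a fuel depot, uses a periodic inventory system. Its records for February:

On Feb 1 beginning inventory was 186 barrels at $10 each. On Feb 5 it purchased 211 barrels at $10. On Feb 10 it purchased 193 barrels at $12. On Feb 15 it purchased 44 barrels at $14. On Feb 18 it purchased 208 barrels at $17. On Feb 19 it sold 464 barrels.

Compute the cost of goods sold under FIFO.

Feb 19, 464 sold [FIFO — oldest first]: 186 @ $10 + 211 @ $10 + 67 @ $12 = $4,774
Ending inventory: 126 @ $12 + 44 @ $14 + 208 @ $17 = $5,664

COGS = $4,774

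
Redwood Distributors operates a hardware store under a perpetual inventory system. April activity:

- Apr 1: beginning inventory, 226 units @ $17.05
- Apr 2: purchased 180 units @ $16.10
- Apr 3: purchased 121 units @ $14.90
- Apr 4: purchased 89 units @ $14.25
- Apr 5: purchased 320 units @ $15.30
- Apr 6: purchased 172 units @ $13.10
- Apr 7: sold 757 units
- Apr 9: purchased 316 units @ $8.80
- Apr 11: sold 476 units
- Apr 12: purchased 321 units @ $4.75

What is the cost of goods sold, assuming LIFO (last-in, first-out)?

COGS = $16,495.90

Apr 7, 757 sold [LIFO — newest first]: 172 @ $13.10 + 320 @ $15.30 + 89 @ $14.25 + 121 @ $14.90 + 55 @ $16.10 = $11,105.85
Apr 11, 476 sold [LIFO — newest first]: 316 @ $8.80 + 125 @ $16.10 + 35 @ $17.05 = $5,390.05
Total COGS = $11,105.85 + $5,390.05 = $16,495.90
Ending inventory: 191 @ $17.05 + 321 @ $4.75 = $4,781.30
Check: goods available $21,277.20 = COGS $16,495.90 + ending $4,781.30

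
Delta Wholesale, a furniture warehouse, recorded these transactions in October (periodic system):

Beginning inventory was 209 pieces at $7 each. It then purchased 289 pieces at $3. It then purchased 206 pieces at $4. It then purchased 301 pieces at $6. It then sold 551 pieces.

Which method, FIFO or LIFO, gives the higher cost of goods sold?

FIFO COGS: 209 @ $7 + 289 @ $3 + 53 @ $4 = $2,542
LIFO COGS: 301 @ $6 + 206 @ $4 + 44 @ $3 = $2,762

LIFO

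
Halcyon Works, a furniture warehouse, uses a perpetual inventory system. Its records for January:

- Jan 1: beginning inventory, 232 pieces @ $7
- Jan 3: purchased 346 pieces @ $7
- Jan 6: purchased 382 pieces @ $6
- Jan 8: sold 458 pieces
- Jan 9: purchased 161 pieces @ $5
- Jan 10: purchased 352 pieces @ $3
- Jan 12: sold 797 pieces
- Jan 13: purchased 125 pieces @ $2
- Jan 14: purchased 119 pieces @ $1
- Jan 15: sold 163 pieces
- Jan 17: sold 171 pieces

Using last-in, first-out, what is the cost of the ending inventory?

Jan 8, 458 sold [LIFO — newest first]: 382 @ $6 + 76 @ $7 = $2,824
Jan 12, 797 sold [LIFO — newest first]: 352 @ $3 + 161 @ $5 + 270 @ $7 + 14 @ $7 = $3,849
Jan 15, 163 sold [LIFO — newest first]: 119 @ $1 + 44 @ $2 = $207
Jan 17, 171 sold [LIFO — newest first]: 81 @ $2 + 90 @ $7 = $792
Total COGS = $2,824 + $3,849 + $207 + $792 = $7,672
Ending inventory: 128 @ $7 = $896

Ending inventory = $896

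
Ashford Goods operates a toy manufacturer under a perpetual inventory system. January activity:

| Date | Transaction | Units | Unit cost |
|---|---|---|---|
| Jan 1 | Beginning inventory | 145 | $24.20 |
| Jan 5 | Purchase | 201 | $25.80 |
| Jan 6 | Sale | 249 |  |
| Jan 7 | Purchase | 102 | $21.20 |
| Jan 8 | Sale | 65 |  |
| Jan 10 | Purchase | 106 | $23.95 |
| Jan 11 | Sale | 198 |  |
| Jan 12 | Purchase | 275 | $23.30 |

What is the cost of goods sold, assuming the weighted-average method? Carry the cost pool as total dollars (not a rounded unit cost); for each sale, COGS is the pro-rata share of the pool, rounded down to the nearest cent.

After Jan 1: 145 on hand, pool $3,509.00 (≈ $24.2000 each)
After Jan 5: 346 on hand, pool $8,694.80 (≈ $25.1295 each)
Jan 6, sell 249: 249/346 × $8,694.80 → $6,257.24
After Jan 7: 199 on hand, pool $4,599.96 (≈ $23.1154 each)
Jan 8, sell 65: 65/199 × $4,599.96 → $1,502.49
After Jan 10: 240 on hand, pool $5,636.17 (≈ $23.4840 each)
Jan 11, sell 198: 198/240 × $5,636.17 → $4,649.84
After Jan 12: 317 on hand, pool $7,393.83 (≈ $23.3244 each)
Total COGS = $6,257.24 + $1,502.49 + $4,649.84 = $12,409.57
Ending inventory (cost pool remaining) = $7,393.83

COGS = $12,409.57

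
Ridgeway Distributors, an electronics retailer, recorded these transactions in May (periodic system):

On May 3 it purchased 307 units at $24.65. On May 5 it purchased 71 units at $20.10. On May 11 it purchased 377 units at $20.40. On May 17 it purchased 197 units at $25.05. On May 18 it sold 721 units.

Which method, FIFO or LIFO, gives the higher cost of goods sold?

FIFO

FIFO COGS: 307 @ $24.65 + 71 @ $20.10 + 343 @ $20.40 = $15,991.85
LIFO COGS: 197 @ $25.05 + 377 @ $20.40 + 71 @ $20.10 + 76 @ $24.65 = $15,926.15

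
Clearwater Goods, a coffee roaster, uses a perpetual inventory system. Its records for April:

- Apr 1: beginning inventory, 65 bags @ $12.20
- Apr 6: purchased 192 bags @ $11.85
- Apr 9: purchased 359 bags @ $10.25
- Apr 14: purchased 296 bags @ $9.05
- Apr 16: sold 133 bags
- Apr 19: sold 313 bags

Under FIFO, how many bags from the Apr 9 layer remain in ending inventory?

170

Apr 16, 133 sold [FIFO — oldest first]: 65 @ $12.20 + 68 @ $11.85 = $1,598.80
Apr 19, 313 sold [FIFO — oldest first]: 124 @ $11.85 + 189 @ $10.25 = $3,406.65
Total COGS = $1,598.80 + $3,406.65 = $5,005.45
Ending inventory: 170 @ $10.25 + 296 @ $9.05 = $4,421.30
Check: goods available $9,426.75 = COGS $5,005.45 + ending $4,421.30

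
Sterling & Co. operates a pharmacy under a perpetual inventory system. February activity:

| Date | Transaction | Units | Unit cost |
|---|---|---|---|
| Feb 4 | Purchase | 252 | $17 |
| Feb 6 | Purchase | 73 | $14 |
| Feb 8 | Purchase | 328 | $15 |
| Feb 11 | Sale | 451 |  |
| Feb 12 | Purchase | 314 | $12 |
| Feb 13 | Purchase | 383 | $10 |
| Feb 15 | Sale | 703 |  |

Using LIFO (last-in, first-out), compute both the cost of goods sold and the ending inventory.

Feb 11, 451 sold [LIFO — newest first]: 328 @ $15 + 73 @ $14 + 50 @ $17 = $6,792
Feb 15, 703 sold [LIFO — newest first]: 383 @ $10 + 314 @ $12 + 6 @ $17 = $7,700
Total COGS = $6,792 + $7,700 = $14,492
Ending inventory: 196 @ $17 = $3,332

COGS = $14,492; ending inventory = $3,332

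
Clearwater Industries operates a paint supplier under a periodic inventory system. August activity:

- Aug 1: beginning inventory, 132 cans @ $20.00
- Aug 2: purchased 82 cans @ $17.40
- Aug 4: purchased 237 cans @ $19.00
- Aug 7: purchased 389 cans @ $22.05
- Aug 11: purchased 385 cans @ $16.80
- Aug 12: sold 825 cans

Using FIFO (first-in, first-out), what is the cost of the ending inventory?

Ending inventory = $6,798.75

Aug 12, 825 sold [FIFO — oldest first]: 132 @ $20.00 + 82 @ $17.40 + 237 @ $19.00 + 374 @ $22.05 = $16,816.50
Ending inventory: 15 @ $22.05 + 385 @ $16.80 = $6,798.75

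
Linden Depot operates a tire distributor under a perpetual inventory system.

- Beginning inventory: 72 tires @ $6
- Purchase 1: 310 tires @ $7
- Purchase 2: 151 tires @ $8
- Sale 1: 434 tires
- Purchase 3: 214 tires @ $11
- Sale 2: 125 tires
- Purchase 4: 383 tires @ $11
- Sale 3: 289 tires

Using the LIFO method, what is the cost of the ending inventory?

Sale 1 (434) [LIFO — newest first]: 151 @ $8 + 283 @ $7 = $3,189
Sale 2 (125) [LIFO — newest first]: 125 @ $11 = $1,375
Sale 3 (289) [LIFO — newest first]: 289 @ $11 = $3,179
Total COGS = $3,189 + $1,375 + $3,179 = $7,743
Ending inventory: 72 @ $6 + 27 @ $7 + 89 @ $11 + 94 @ $11 = $2,634

Ending inventory = $2,634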